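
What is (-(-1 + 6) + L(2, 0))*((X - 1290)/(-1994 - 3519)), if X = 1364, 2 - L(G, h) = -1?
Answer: 4/149 ≈ 0.026846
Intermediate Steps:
L(G, h) = 3 (L(G, h) = 2 - 1*(-1) = 2 + 1 = 3)
(-(-1 + 6) + L(2, 0))*((X - 1290)/(-1994 - 3519)) = (-(-1 + 6) + 3)*((1364 - 1290)/(-1994 - 3519)) = (-1*5 + 3)*(74/(-5513)) = (-5 + 3)*(74*(-1/5513)) = -2*(-2/149) = 4/149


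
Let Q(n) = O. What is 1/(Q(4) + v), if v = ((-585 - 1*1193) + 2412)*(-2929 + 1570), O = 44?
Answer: -1/861562 ≈ -1.1607e-6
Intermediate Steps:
Q(n) = 44
v = -861606 (v = ((-585 - 1193) + 2412)*(-1359) = (-1778 + 2412)*(-1359) = 634*(-1359) = -861606)
1/(Q(4) + v) = 1/(44 - 861606) = 1/(-861562) = -1/861562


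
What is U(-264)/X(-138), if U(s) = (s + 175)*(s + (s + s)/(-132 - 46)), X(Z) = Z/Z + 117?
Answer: 11616/59 ≈ 196.88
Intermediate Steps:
X(Z) = 118 (X(Z) = 1 + 117 = 118)
U(s) = 88*s*(175 + s)/89 (U(s) = (175 + s)*(s + (2*s)/(-178)) = (175 + s)*(s + (2*s)*(-1/178)) = (175 + s)*(s - s/89) = (175 + s)*(88*s/89) = 88*s*(175 + s)/89)
U(-264)/X(-138) = ((88/89)*(-264)*(175 - 264))/118 = ((88/89)*(-264)*(-89))*(1/118) = 23232*(1/118) = 11616/59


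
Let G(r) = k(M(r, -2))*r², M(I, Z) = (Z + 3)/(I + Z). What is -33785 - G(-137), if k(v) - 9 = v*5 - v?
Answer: -28101058/139 ≈ -2.0217e+5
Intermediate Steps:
M(I, Z) = (3 + Z)/(I + Z)
k(v) = 9 + 4*v (k(v) = 9 + (v*5 - v) = 9 + (5*v - v) = 9 + 4*v)
G(r) = r²*(9 + 4/(-2 + r)) (G(r) = (9 + 4*((3 - 2)/(r - 2)))*r² = (9 + 4*(1/(-2 + r)))*r² = (9 + 4/(-2 + r))*r² = r²*(9 + 4/(-2 + r)))
-33785 - G(-137) = -33785 - (-137)²*(-14 + 9*(-137))/(-2 - 137) = -33785 - 18769*(-14 - 1233)/(-139) = -33785 - 18769*(-1)*(-1247)/139 = -33785 - 1*23404943/139 = -33785 - 23404943/139 = -28101058/139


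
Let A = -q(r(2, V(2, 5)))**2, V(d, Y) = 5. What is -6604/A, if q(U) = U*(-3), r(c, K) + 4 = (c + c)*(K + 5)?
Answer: 1651/2916 ≈ 0.56619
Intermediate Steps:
r(c, K) = -4 + 2*c*(5 + K) (r(c, K) = -4 + (c + c)*(K + 5) = -4 + (2*c)*(5 + K) = -4 + 2*c*(5 + K))
q(U) = -3*U
A = -11664 (A = -(-3*(-4 + 10*2 + 2*5*2))**2 = -(-3*(-4 + 20 + 20))**2 = -(-3*36)**2 = -1*(-108)**2 = -1*11664 = -11664)
-6604/A = -6604/(-11664) = -6604*(-1/11664) = 1651/2916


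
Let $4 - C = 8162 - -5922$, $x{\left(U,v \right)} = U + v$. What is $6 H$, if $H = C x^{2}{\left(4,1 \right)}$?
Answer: $-2112000$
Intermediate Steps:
$C = -14080$ ($C = 4 - \left(8162 - -5922\right) = 4 - \left(8162 + 5922\right) = 4 - 14084 = -14080$)
$H = -352000$ ($H = - 14080 \left(4 + 1\right)^{2} = - 14080 \cdot 5^{2} = \left(-14080\right) 25 = -352000$)
$6 H = 6 \left(-352000\right) = -2112000$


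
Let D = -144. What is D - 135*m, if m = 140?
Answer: -19044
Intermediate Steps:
D - 135*m = -144 - 135*140 = -144 - 18900 = -19044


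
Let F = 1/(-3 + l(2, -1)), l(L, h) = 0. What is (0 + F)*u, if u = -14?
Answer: 14/3 ≈ 4.6667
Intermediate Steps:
F = -⅓ (F = 1/(-3 + 0) = 1/(-3) = -⅓ ≈ -0.33333)
(0 + F)*u = (0 - ⅓)*(-14) = -⅓*(-14) = 14/3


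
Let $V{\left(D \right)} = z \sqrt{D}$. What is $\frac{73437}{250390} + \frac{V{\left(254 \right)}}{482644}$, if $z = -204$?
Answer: $\frac{10491}{35770} - \frac{51 \sqrt{254}}{120661} \approx 0.28655$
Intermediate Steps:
$V{\left(D \right)} = - 204 \sqrt{D}$
$\frac{73437}{250390} + \frac{V{\left(254 \right)}}{482644} = \frac{73437}{250390} + \frac{\left(-204\right) \sqrt{254}}{482644} = 73437 \cdot \frac{1}{250390} + - 204 \sqrt{254} \cdot \frac{1}{482644} = \frac{10491}{35770} - \frac{51 \sqrt{254}}{120661}$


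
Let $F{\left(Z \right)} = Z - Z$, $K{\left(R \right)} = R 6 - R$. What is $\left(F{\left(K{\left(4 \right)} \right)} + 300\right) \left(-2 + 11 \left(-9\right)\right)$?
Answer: $-30300$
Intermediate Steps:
$K{\left(R \right)} = 5 R$ ($K{\left(R \right)} = 6 R - R = 5 R$)
$F{\left(Z \right)} = 0$
$\left(F{\left(K{\left(4 \right)} \right)} + 300\right) \left(-2 + 11 \left(-9\right)\right) = \left(0 + 300\right) \left(-2 + 11 \left(-9\right)\right) = 300 \left(-2 - 99\right) = 300 \left(-101\right) = -30300$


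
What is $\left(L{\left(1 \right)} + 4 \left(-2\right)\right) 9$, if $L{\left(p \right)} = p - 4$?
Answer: $-99$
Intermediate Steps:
$L{\left(p \right)} = -4 + p$
$\left(L{\left(1 \right)} + 4 \left(-2\right)\right) 9 = \left(\left(-4 + 1\right) + 4 \left(-2\right)\right) 9 = \left(-3 - 8\right) 9 = \left(-11\right) 9 = -99$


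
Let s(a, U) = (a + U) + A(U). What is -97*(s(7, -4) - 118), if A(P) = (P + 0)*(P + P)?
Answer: 8051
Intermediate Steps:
A(P) = 2*P**2 (A(P) = P*(2*P) = 2*P**2)
s(a, U) = U + a + 2*U**2 (s(a, U) = (a + U) + 2*U**2 = (U + a) + 2*U**2 = U + a + 2*U**2)
-97*(s(7, -4) - 118) = -97*((-4 + 7 + 2*(-4)**2) - 118) = -97*((-4 + 7 + 2*16) - 118) = -97*((-4 + 7 + 32) - 118) = -97*(35 - 118) = -97*(-83) = 8051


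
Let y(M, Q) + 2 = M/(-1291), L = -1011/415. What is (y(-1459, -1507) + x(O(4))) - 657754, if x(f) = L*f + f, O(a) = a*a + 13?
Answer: -352424351499/535765 ≈ -6.5780e+5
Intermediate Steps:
L = -1011/415 (L = -1011*1/415 = -1011/415 ≈ -2.4361)
y(M, Q) = -2 - M/1291 (y(M, Q) = -2 + M/(-1291) = -2 + M*(-1/1291) = -2 - M/1291)
O(a) = 13 + a² (O(a) = a² + 13 = 13 + a²)
x(f) = -596*f/415 (x(f) = -1011*f/415 + f = -596*f/415)
(y(-1459, -1507) + x(O(4))) - 657754 = ((-2 - 1/1291*(-1459)) - 596*(13 + 4²)/415) - 657754 = ((-2 + 1459/1291) - 596*(13 + 16)/415) - 657754 = (-1123/1291 - 596/415*29) - 657754 = (-1123/1291 - 17284/415) - 657754 = -22779689/535765 - 657754 = -352424351499/535765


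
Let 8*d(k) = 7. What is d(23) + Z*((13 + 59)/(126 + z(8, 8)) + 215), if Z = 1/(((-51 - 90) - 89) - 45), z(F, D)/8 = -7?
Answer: 6887/77000 ≈ 0.089442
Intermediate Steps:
z(F, D) = -56 (z(F, D) = 8*(-7) = -56)
Z = -1/275 (Z = 1/((-141 - 89) - 45) = 1/(-230 - 45) = 1/(-275) = -1/275 ≈ -0.0036364)
d(k) = 7/8 (d(k) = (⅛)*7 = 7/8)
d(23) + Z*((13 + 59)/(126 + z(8, 8)) + 215) = 7/8 - ((13 + 59)/(126 - 56) + 215)/275 = 7/8 - (72/70 + 215)/275 = 7/8 - (72*(1/70) + 215)/275 = 7/8 - (36/35 + 215)/275 = 7/8 - 1/275*7561/35 = 7/8 - 7561/9625 = 6887/77000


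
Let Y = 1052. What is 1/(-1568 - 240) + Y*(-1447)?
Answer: -2752217153/1808 ≈ -1.5222e+6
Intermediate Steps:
1/(-1568 - 240) + Y*(-1447) = 1/(-1568 - 240) + 1052*(-1447) = 1/(-1808) - 1522244 = -1/1808 - 1522244 = -2752217153/1808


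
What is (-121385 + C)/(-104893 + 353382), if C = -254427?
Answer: -7996/5287 ≈ -1.5124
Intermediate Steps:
(-121385 + C)/(-104893 + 353382) = (-121385 - 254427)/(-104893 + 353382) = -375812/248489 = -375812*1/248489 = -7996/5287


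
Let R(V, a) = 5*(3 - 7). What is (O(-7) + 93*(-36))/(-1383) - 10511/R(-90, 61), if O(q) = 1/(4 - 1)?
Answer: 43810999/82980 ≈ 527.97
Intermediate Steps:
R(V, a) = -20 (R(V, a) = 5*(-4) = -20)
O(q) = ⅓ (O(q) = 1/3 = ⅓)
(O(-7) + 93*(-36))/(-1383) - 10511/R(-90, 61) = (⅓ + 93*(-36))/(-1383) - 10511/(-20) = (⅓ - 3348)*(-1/1383) - 10511*(-1/20) = -10043/3*(-1/1383) + 10511/20 = 10043/4149 + 10511/20 = 43810999/82980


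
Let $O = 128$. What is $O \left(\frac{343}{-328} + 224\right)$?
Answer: $\frac{1170064}{41} \approx 28538.0$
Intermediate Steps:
$O \left(\frac{343}{-328} + 224\right) = 128 \left(\frac{343}{-328} + 224\right) = 128 \left(343 \left(- \frac{1}{328}\right) + 224\right) = 128 \left(- \frac{343}{328} + 224\right) = 128 \cdot \frac{73129}{328} = \frac{1170064}{41}$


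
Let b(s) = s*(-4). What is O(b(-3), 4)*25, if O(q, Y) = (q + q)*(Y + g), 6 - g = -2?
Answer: 7200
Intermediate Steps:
b(s) = -4*s
g = 8 (g = 6 - 1*(-2) = 6 + 2 = 8)
O(q, Y) = 2*q*(8 + Y) (O(q, Y) = (q + q)*(Y + 8) = (2*q)*(8 + Y) = 2*q*(8 + Y))
O(b(-3), 4)*25 = (2*(-4*(-3))*(8 + 4))*25 = (2*12*12)*25 = 288*25 = 7200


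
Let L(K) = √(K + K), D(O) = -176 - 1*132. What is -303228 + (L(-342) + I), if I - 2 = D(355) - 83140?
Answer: -386674 + 6*I*√19 ≈ -3.8667e+5 + 26.153*I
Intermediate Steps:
D(O) = -308 (D(O) = -176 - 132 = -308)
L(K) = √2*√K (L(K) = √(2*K) = √2*√K)
I = -83446 (I = 2 + (-308 - 83140) = 2 - 83448 = -83446)
-303228 + (L(-342) + I) = -303228 + (√2*√(-342) - 83446) = -303228 + (√2*(3*I*√38) - 83446) = -303228 + (6*I*√19 - 83446) = -303228 + (-83446 + 6*I*√19) = -386674 + 6*I*√19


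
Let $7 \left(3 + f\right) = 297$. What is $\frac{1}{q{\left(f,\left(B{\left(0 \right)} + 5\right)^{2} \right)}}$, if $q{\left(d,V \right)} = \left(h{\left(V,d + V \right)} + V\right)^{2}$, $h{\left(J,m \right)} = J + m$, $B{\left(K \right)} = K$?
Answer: $\frac{49}{641601} \approx 7.6371 \cdot 10^{-5}$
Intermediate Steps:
$f = \frac{276}{7}$ ($f = -3 + \frac{1}{7} \cdot 297 = -3 + \frac{297}{7} = \frac{276}{7} \approx 39.429$)
$q{\left(d,V \right)} = \left(d + 3 V\right)^{2}$ ($q{\left(d,V \right)} = \left(\left(V + \left(d + V\right)\right) + V\right)^{2} = \left(\left(V + \left(V + d\right)\right) + V\right)^{2} = \left(\left(d + 2 V\right) + V\right)^{2} = \left(d + 3 V\right)^{2}$)
$\frac{1}{q{\left(f,\left(B{\left(0 \right)} + 5\right)^{2} \right)}} = \frac{1}{\left(\frac{276}{7} + 3 \left(0 + 5\right)^{2}\right)^{2}} = \frac{1}{\left(\frac{276}{7} + 3 \cdot 5^{2}\right)^{2}} = \frac{1}{\left(\frac{276}{7} + 3 \cdot 25\right)^{2}} = \frac{1}{\left(\frac{276}{7} + 75\right)^{2}} = \frac{1}{\left(\frac{801}{7}\right)^{2}} = \frac{1}{\frac{641601}{49}} = \frac{49}{641601}$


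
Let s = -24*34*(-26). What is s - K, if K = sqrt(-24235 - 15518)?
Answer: 21216 - 3*I*sqrt(4417) ≈ 21216.0 - 199.38*I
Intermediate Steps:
K = 3*I*sqrt(4417) (K = sqrt(-39753) = 3*I*sqrt(4417) ≈ 199.38*I)
s = 21216 (s = -816*(-26) = 21216)
s - K = 21216 - 3*I*sqrt(4417)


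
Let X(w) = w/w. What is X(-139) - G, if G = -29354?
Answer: 29355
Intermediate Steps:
X(w) = 1
X(-139) - G = 1 - 1*(-29354) = 1 + 29354 = 29355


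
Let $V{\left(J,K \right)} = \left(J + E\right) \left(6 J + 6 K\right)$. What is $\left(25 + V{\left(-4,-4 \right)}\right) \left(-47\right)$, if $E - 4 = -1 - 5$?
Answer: $-14711$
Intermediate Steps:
$E = -2$ ($E = 4 - 6 = -2$)
$V{\left(J,K \right)} = \left(-2 + J\right) \left(6 J + 6 K\right)$ ($V{\left(J,K \right)} = \left(J - 2\right) \left(6 J + 6 K\right) = \left(-2 + J\right) \left(6 J + 6 K\right)$)
$\left(25 + V{\left(-4,-4 \right)}\right) \left(-47\right) = \left(25 + \left(\left(-12\right) \left(-4\right) - -48 + 6 \left(-4\right)^{2} + 6 \left(-4\right) \left(-4\right)\right)\right) \left(-47\right) = \left(25 + \left(48 + 48 + 6 \cdot 16 + 96\right)\right) \left(-47\right) = \left(25 + \left(48 + 48 + 96 + 96\right)\right) \left(-47\right) = \left(25 + 288\right) \left(-47\right) = 313 \left(-47\right) = -14711$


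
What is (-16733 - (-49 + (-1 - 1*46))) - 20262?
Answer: -36899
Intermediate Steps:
(-16733 - (-49 + (-1 - 1*46))) - 20262 = (-16733 - (-49 + (-1 - 46))) - 20262 = (-16733 - (-49 - 47)) - 20262 = (-16733 - 1*(-96)) - 20262 = (-16733 + 96) - 20262 = -16637 - 20262 = -36899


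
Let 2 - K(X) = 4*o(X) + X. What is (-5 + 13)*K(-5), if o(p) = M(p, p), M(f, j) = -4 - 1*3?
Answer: 280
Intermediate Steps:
M(f, j) = -7 (M(f, j) = -4 - 3 = -7)
o(p) = -7
K(X) = 30 - X (K(X) = 2 - (4*(-7) + X) = 2 - (-28 + X) = 2 + (28 - X) = 30 - X)
(-5 + 13)*K(-5) = (-5 + 13)*(30 - 1*(-5)) = 8*(30 + 5) = 8*35 = 280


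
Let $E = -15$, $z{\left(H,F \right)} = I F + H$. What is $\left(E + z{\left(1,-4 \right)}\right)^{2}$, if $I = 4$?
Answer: $900$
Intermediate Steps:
$z{\left(H,F \right)} = H + 4 F$ ($z{\left(H,F \right)} = 4 F + H = H + 4 F$)
$\left(E + z{\left(1,-4 \right)}\right)^{2} = \left(-15 + \left(1 + 4 \left(-4\right)\right)\right)^{2} = \left(-15 + \left(1 - 16\right)\right)^{2} = \left(-15 - 15\right)^{2} = \left(-30\right)^{2} = 900$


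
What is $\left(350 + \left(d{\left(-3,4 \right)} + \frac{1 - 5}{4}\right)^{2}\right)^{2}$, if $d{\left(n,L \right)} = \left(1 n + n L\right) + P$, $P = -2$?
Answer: $454276$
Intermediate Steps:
$d{\left(n,L \right)} = -2 + n + L n$ ($d{\left(n,L \right)} = \left(1 n + n L\right) - 2 = \left(n + L n\right) - 2 = -2 + n + L n$)
$\left(350 + \left(d{\left(-3,4 \right)} + \frac{1 - 5}{4}\right)^{2}\right)^{2} = \left(350 + \left(\left(-2 - 3 + 4 \left(-3\right)\right) + \frac{1 - 5}{4}\right)^{2}\right)^{2} = \left(350 + \left(\left(-2 - 3 - 12\right) + \frac{1}{4} \left(-4\right)\right)^{2}\right)^{2} = \left(350 + \left(-17 - 1\right)^{2}\right)^{2} = \left(350 + \left(-18\right)^{2}\right)^{2} = \left(350 + 324\right)^{2} = 674^{2} = 454276$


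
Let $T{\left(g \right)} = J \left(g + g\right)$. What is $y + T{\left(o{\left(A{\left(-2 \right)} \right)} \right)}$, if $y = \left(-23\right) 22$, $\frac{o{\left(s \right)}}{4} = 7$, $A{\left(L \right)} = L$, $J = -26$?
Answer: $-1962$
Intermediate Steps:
$o{\left(s \right)} = 28$ ($o{\left(s \right)} = 4 \cdot 7 = 28$)
$y = -506$
$T{\left(g \right)} = - 52 g$ ($T{\left(g \right)} = - 26 \left(g + g\right) = - 26 \cdot 2 g = - 52 g$)
$y + T{\left(o{\left(A{\left(-2 \right)} \right)} \right)} = -506 - 1456 = -1962$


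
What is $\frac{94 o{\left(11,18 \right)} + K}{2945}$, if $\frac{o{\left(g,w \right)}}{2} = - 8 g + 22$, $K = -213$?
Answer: $- \frac{12621}{2945} \approx -4.2856$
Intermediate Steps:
$o{\left(g,w \right)} = 44 - 16 g$ ($o{\left(g,w \right)} = 2 \left(- 8 g + 22\right) = 2 \left(22 - 8 g\right) = 44 - 16 g$)
$\frac{94 o{\left(11,18 \right)} + K}{2945} = \frac{94 \left(44 - 176\right) - 213}{2945} = \left(94 \left(44 - 176\right) - 213\right) \frac{1}{2945} = \left(94 \left(-132\right) - 213\right) \frac{1}{2945} = \left(-12408 - 213\right) \frac{1}{2945} = \left(-12621\right) \frac{1}{2945} = - \frac{12621}{2945}$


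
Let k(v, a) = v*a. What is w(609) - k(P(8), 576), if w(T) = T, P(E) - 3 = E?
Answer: -5727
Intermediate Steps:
P(E) = 3 + E
k(v, a) = a*v
w(609) - k(P(8), 576) = 609 - 576*(3 + 8) = 609 - 576*11 = 609 - 1*6336 = 609 - 6336 = -5727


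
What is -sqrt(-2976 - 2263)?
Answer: -13*I*sqrt(31) ≈ -72.381*I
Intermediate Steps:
-sqrt(-2976 - 2263) = -sqrt(-5239) = -13*I*sqrt(31)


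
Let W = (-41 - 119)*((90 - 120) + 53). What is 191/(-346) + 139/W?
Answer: -375487/636640 ≈ -0.58980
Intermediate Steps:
W = -3680 (W = -160*(-30 + 53) = -160*23 = -3680)
191/(-346) + 139/W = 191/(-346) + 139/(-3680) = 191*(-1/346) + 139*(-1/3680) = -191/346 - 139/3680 = -375487/636640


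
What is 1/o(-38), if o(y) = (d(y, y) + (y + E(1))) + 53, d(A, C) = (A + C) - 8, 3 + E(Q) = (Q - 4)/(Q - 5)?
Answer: -4/285 ≈ -0.014035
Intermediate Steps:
E(Q) = -3 + (-4 + Q)/(-5 + Q) (E(Q) = -3 + (Q - 4)/(Q - 5) = -3 + (-4 + Q)/(-5 + Q))
d(A, C) = -8 + A + C
o(y) = 171/4 + 3*y (o(y) = ((-8 + y + y) + (y + (11 - 2*1)/(-5 + 1))) + 53 = ((-8 + 2*y) + (y + (11 - 2)/(-4))) + 53 = ((-8 + 2*y) + (y - ¼*9)) + 53 = ((-8 + 2*y) + (y - 9/4)) + 53 = ((-8 + 2*y) + (-9/4 + y)) + 53 = (-41/4 + 3*y) + 53 = 171/4 + 3*y)
1/o(-38) = 1/(171/4 + 3*(-38)) = 1/(171/4 - 114) = 1/(-285/4) = -4/285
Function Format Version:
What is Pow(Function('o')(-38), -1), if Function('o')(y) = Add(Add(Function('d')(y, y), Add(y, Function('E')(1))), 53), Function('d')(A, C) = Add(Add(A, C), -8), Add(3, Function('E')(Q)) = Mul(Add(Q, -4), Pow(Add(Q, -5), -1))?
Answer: Rational(-4, 285) ≈ -0.014035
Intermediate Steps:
Function('E')(Q) = Add(-3, Mul(Pow(Add(-5, Q), -1), Add(-4, Q))) (Function('E')(Q) = Add(-3, Mul(Add(Q, -4), Pow(Add(Q, -5), -1))) = Add(-3, Mul(Add(-4, Q), Pow(Add(-5, Q), -1))) = Add(-3, Mul(Pow(Add(-5, Q), -1), Add(-4, Q))))
Function('d')(A, C) = Add(-8, A, C)
Function('o')(y) = Add(Rational(171, 4), Mul(3, y)) (Function('o')(y) = Add(Add(Add(-8, y, y), Add(y, Mul(Pow(Add(-5, 1), -1), Add(11, Mul(-2, 1))))), 53) = Add(Add(Add(-8, Mul(2, y)), Add(y, Mul(Pow(-4, -1), Add(11, -2)))), 53) = Add(Add(Add(-8, Mul(2, y)), Add(y, Mul(Rational(-1, 4), 9))), 53) = Add(Add(Add(-8, Mul(2, y)), Add(y, Rational(-9, 4))), 53) = Add(Add(Add(-8, Mul(2, y)), Add(Rational(-9, 4), y)), 53) = Add(Add(Rational(-41, 4), Mul(3, y)), 53) = Add(Rational(171, 4), Mul(3, y)))
Pow(Function('o')(-38), -1) = Pow(Add(Rational(171, 4), Mul(3, -38)), -1) = Pow(Add(Rational(171, 4), -114), -1) = Pow(Rational(-285, 4), -1) = Rational(-4, 285)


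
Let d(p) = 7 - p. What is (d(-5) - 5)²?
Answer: 49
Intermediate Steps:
(d(-5) - 5)² = ((7 - 1*(-5)) - 5)² = ((7 + 5) - 5)² = (12 - 5)² = 7² = 49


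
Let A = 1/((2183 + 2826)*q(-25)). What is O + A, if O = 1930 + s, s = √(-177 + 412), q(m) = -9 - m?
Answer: 154677921/80144 + √235 ≈ 1945.3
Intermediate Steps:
s = √235 ≈ 15.330
O = 1930 + √235 ≈ 1945.3
A = 1/80144 (A = 1/((2183 + 2826)*(-9 - 1*(-25))) = 1/(5009*(-9 + 25)) = (1/5009)/16 = (1/5009)*(1/16) = 1/80144 ≈ 1.2478e-5)
O + A = (1930 + √235) + 1/80144 = 154677921/80144 + √235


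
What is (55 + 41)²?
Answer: 9216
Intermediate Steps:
(55 + 41)² = 96² = 9216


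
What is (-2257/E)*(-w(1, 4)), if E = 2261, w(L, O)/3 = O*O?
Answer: 108336/2261 ≈ 47.915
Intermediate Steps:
w(L, O) = 3*O² (w(L, O) = 3*(O*O) = 3*O²)
(-2257/E)*(-w(1, 4)) = (-2257/2261)*(-3*4²) = (-2257*1/2261)*(-3*16) = -(-2257)*48/2261 = -2257/2261*(-48) = 108336/2261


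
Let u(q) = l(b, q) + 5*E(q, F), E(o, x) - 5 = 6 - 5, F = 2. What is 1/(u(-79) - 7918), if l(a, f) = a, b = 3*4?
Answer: -1/7876 ≈ -0.00012697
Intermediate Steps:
b = 12
E(o, x) = 6 (E(o, x) = 5 + (6 - 5) = 5 + 1 = 6)
u(q) = 42 (u(q) = 12 + 5*6 = 12 + 30 = 42)
1/(u(-79) - 7918) = 1/(42 - 7918) = 1/(-7876) = -1/7876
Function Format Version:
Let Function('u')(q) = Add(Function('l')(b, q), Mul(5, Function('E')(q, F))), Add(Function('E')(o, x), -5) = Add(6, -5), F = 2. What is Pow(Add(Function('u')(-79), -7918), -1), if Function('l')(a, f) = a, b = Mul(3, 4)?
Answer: Rational(-1, 7876) ≈ -0.00012697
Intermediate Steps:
b = 12
Function('E')(o, x) = 6 (Function('E')(o, x) = Add(5, Add(6, -5)) = Add(5, 1) = 6)
Function('u')(q) = 42 (Function('u')(q) = Add(12, Mul(5, 6)) = Add(12, 30) = 42)
Pow(Add(Function('u')(-79), -7918), -1) = Pow(Add(42, -7918), -1) = Pow(-7876, -1) = Rational(-1, 7876)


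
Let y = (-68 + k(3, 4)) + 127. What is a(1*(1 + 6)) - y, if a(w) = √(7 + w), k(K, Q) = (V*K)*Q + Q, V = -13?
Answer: 93 + √14 ≈ 96.742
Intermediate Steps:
k(K, Q) = Q - 13*K*Q (k(K, Q) = (-13*K)*Q + Q = -13*K*Q + Q = Q - 13*K*Q)
y = -93 (y = (-68 + 4*(1 - 13*3)) + 127 = (-68 + 4*(1 - 39)) + 127 = (-68 + 4*(-38)) + 127 = (-68 - 152) + 127 = -220 + 127 = -93)
a(1*(1 + 6)) - y = √(7 + 1*(1 + 6)) - 1*(-93) = √(7 + 1*7) + 93 = √(7 + 7) + 93 = √14 + 93 = 93 + √14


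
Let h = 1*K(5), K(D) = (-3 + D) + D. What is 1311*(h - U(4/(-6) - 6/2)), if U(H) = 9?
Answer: -2622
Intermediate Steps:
K(D) = -3 + 2*D
h = 7 (h = 1*(-3 + 2*5) = 1*(-3 + 10) = 1*7 = 7)
1311*(h - U(4/(-6) - 6/2)) = 1311*(7 - 1*9) = 1311*(7 - 9) = 1311*(-2) = -2622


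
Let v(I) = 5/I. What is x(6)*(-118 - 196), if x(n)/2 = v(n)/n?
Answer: -785/9 ≈ -87.222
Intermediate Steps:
x(n) = 10/n² (x(n) = 2*((5/n)/n) = 2*(5/n²) = 10/n²)
x(6)*(-118 - 196) = (10/6²)*(-118 - 196) = (10*(1/36))*(-314) = (5/18)*(-314) = -785/9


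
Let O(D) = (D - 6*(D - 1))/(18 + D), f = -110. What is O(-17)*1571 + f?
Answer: 142851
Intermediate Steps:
O(D) = (6 - 5*D)/(18 + D) (O(D) = (D - 6*(-1 + D))/(18 + D) = (D + (6 - 6*D))/(18 + D) = (6 - 5*D)/(18 + D))
O(-17)*1571 + f = ((6 - 5*(-17))/(18 - 17))*1571 - 110 = ((6 + 85)/1)*1571 - 110 = (1*91)*1571 - 110 = 91*1571 - 110 = 142961 - 110 = 142851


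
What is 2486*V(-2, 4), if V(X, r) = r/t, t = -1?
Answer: -9944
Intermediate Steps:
V(X, r) = -r (V(X, r) = r/(-1) = r*(-1) = -r)
2486*V(-2, 4) = 2486*(-1*4) = 2486*(-4) = -9944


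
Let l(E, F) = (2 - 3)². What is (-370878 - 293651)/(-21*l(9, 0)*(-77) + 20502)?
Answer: -664529/22119 ≈ -30.043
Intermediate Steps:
l(E, F) = 1 (l(E, F) = (-1)² = 1)
(-370878 - 293651)/(-21*l(9, 0)*(-77) + 20502) = (-370878 - 293651)/(-21*1*(-77) + 20502) = -664529/(-21*(-77) + 20502) = -664529/(1617 + 20502) = -664529/22119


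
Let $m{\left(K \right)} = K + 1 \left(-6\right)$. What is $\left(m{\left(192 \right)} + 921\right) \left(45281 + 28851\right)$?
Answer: $82064124$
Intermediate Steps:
$m{\left(K \right)} = -6 + K$ ($m{\left(K \right)} = K - 6 = -6 + K$)
$\left(m{\left(192 \right)} + 921\right) \left(45281 + 28851\right) = \left(\left(-6 + 192\right) + 921\right) \left(45281 + 28851\right) = \left(186 + 921\right) 74132 = 1107 \cdot 74132 = 82064124$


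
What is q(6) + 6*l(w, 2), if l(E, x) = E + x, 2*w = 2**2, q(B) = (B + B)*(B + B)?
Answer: 168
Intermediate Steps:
q(B) = 4*B**2 (q(B) = (2*B)*(2*B) = 4*B**2)
w = 2 (w = (1/2)*2**2 = (1/2)*4 = 2)
q(6) + 6*l(w, 2) = 4*6**2 + 6*(2 + 2) = 4*36 + 6*4 = 144 + 24 = 168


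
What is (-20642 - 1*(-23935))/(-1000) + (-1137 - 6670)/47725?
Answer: -6598617/1909000 ≈ -3.4566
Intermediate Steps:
(-20642 - 1*(-23935))/(-1000) + (-1137 - 6670)/47725 = (-20642 + 23935)*(-1/1000) - 7807*1/47725 = 3293*(-1/1000) - 7807/47725 = -3293/1000 - 7807/47725 = -6598617/1909000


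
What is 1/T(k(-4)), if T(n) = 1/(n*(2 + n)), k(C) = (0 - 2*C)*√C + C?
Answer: -248 - 96*I ≈ -248.0 - 96.0*I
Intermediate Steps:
k(C) = C - 2*C^(3/2) (k(C) = (-2*C)*√C + C = -2*C^(3/2) + C = C - 2*C^(3/2))
T(n) = 1/(n*(2 + n))
1/T(k(-4)) = 1/(1/((-4 - (-16)*I)*(2 + (-4 - (-16)*I)))) = 1/(1/((-4 + 16*I)*(2 + (-4 + 16*I)))) = 1/(((-4 - 16*I)/272)/(-2 + 16*I)) = 1/(((-4 - 16*I)/272)*((-2 - 16*I)/260)) = 1/((-4 - 16*I)*(-2 - 16*I)/70720) = (-4 + 16*I)*(-2 + 16*I)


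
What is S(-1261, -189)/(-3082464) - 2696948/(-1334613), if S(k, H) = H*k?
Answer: 126907430765/65299944864 ≈ 1.9435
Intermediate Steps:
S(-1261, -189)/(-3082464) - 2696948/(-1334613) = -189*(-1261)/(-3082464) - 2696948/(-1334613) = 238329*(-1/3082464) - 2696948*(-1/1334613) = -3783/48928 + 2696948/1334613 = 126907430765/65299944864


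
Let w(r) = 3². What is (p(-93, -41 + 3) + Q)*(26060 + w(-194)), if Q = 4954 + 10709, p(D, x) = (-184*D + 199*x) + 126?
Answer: 660562391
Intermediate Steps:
p(D, x) = 126 - 184*D + 199*x
w(r) = 9
Q = 15663
(p(-93, -41 + 3) + Q)*(26060 + w(-194)) = ((126 - 184*(-93) + 199*(-41 + 3)) + 15663)*(26060 + 9) = ((126 + 17112 + 199*(-38)) + 15663)*26069 = ((126 + 17112 - 7562) + 15663)*26069 = (9676 + 15663)*26069 = 25339*26069 = 660562391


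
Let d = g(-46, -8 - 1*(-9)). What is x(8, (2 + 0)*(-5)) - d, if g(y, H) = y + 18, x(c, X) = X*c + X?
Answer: -62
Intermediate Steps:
x(c, X) = X + X*c
g(y, H) = 18 + y
d = -28 (d = 18 - 46 = -28)
x(8, (2 + 0)*(-5)) - d = ((2 + 0)*(-5))*(1 + 8) - 1*(-28) = (2*(-5))*9 + 28 = -10*9 + 28 = -90 + 28 = -62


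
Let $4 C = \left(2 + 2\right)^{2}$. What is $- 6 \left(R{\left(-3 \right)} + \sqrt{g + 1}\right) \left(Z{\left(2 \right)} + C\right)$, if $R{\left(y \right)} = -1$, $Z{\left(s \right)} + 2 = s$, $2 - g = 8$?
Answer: $24 - 24 i \sqrt{5} \approx 24.0 - 53.666 i$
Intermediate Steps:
$g = -6$ ($g = 2 - 8 = -6$)
$Z{\left(s \right)} = -2 + s$
$C = 4$ ($C = \frac{\left(2 + 2\right)^{2}}{4} = \frac{4^{2}}{4} = \frac{1}{4} \cdot 16 = 4$)
$- 6 \left(R{\left(-3 \right)} + \sqrt{g + 1}\right) \left(Z{\left(2 \right)} + C\right) = - 6 \left(-1 + \sqrt{-6 + 1}\right) \left(\left(-2 + 2\right) + 4\right) = - 6 \left(-1 + \sqrt{-5}\right) \left(0 + 4\right) = - 6 \left(-1 + i \sqrt{5}\right) 4 = - 6 \left(-4 + 4 i \sqrt{5}\right) = 24 - 24 i \sqrt{5}$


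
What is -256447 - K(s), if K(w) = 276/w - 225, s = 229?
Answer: -58675114/229 ≈ -2.5622e+5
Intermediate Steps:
K(w) = -225 + 276/w
-256447 - K(s) = -256447 - (-225 + 276/229) = -256447 - 1*(-51249/229) = -256447 + 51249/229 = -58675114/229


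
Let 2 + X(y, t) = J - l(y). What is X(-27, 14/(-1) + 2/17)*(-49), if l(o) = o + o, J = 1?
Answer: -2597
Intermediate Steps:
l(o) = 2*o
X(y, t) = -1 - 2*y (X(y, t) = -2 + (1 - 2*y) = -1 - 2*y)
X(-27, 14/(-1) + 2/17)*(-49) = (-1 - 2*(-27))*(-49) = (-1 + 54)*(-49) = 53*(-49) = -2597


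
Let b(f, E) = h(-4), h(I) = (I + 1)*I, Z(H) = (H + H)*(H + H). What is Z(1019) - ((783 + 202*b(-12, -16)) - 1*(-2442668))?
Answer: 1707569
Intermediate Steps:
Z(H) = 4*H**2 (Z(H) = (2*H)*(2*H) = 4*H**2)
h(I) = I*(1 + I) (h(I) = (1 + I)*I = I*(1 + I))
b(f, E) = 12 (b(f, E) = -4*(1 - 4) = -4*(-3) = 12)
Z(1019) - ((783 + 202*b(-12, -16)) - 1*(-2442668)) = 4*1019**2 - ((783 + 202*12) - 1*(-2442668)) = 4*1038361 - ((783 + 2424) + 2442668) = 4153444 - (3207 + 2442668) = 4153444 - 1*2445875 = 4153444 - 2445875 = 1707569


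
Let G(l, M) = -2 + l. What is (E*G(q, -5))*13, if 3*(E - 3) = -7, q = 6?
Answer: 104/3 ≈ 34.667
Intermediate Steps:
E = ⅔ (E = 3 + (⅓)*(-7) = 3 - 7/3 = ⅔ ≈ 0.66667)
(E*G(q, -5))*13 = (2*(-2 + 6)/3)*13 = ((⅔)*4)*13 = (8/3)*13 = 104/3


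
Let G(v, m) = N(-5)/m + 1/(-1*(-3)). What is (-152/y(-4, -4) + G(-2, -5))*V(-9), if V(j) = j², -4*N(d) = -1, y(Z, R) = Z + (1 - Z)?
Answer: -245781/20 ≈ -12289.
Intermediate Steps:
y(Z, R) = 1
N(d) = ¼ (N(d) = -¼*(-1) = ¼)
G(v, m) = ⅓ + 1/(4*m) (G(v, m) = 1/(4*m) + 1/(-1*(-3)) = 1/(4*m) - 1*(-⅓) = 1/(4*m) + ⅓ = ⅓ + 1/(4*m))
(-152/y(-4, -4) + G(-2, -5))*V(-9) = (-152/1 + (1/12)*(3 + 4*(-5))/(-5))*(-9)² = (-152*1 + (1/12)*(-⅕)*(3 - 20))*81 = (-152 + (1/12)*(-⅕)*(-17))*81 = (-152 + 17/60)*81 = -9103/60*81 = -245781/20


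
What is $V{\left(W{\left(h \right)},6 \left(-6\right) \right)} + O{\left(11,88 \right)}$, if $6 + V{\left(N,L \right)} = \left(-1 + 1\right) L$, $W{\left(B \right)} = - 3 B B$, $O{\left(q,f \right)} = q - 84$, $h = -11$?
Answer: $-79$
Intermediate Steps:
$O{\left(q,f \right)} = -84 + q$
$W{\left(B \right)} = - 3 B^{2}$
$V{\left(N,L \right)} = -6$ ($V{\left(N,L \right)} = -6 + \left(-1 + 1\right) L = -6 + 0 L = -6 + 0 = -6$)
$V{\left(W{\left(h \right)},6 \left(-6\right) \right)} + O{\left(11,88 \right)} = -6 + \left(-84 + 11\right) = -6 - 73 = -79$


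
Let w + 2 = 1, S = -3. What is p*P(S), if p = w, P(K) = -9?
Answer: 9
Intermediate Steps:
w = -1 (w = -2 + 1 = -1)
p = -1
p*P(S) = -1*(-9) = 9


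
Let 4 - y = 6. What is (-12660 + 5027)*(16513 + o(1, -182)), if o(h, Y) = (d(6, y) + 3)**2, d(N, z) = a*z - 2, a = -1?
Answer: -126112426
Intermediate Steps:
y = -2 (y = 4 - 1*6 = 4 - 6 = -2)
d(N, z) = -2 - z (d(N, z) = -z - 2 = -2 - z)
o(h, Y) = 9 (o(h, Y) = ((-2 - 1*(-2)) + 3)**2 = ((-2 + 2) + 3)**2 = (0 + 3)**2 = 3**2 = 9)
(-12660 + 5027)*(16513 + o(1, -182)) = (-12660 + 5027)*(16513 + 9) = -7633*16522 = -126112426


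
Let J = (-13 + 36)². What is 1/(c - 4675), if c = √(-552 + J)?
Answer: -4675/21855648 - I*√23/21855648 ≈ -0.0002139 - 2.1943e-7*I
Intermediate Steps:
J = 529 (J = 23² = 529)
c = I*√23 (c = √(-552 + 529) = √(-23) = I*√23 ≈ 4.7958*I)
1/(c - 4675) = 1/(I*√23 - 4675) = 1/(-4675 + I*√23)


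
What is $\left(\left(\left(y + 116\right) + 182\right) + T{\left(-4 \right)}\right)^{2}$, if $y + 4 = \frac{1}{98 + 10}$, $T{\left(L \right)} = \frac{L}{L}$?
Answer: $\frac{1015123321}{11664} \approx 87031.0$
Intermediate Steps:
$T{\left(L \right)} = 1$
$y = - \frac{431}{108}$ ($y = -4 + \frac{1}{98 + 10} = -4 + \frac{1}{108} = - \frac{431}{108} \approx -3.9907$)
$\left(\left(\left(y + 116\right) + 182\right) + T{\left(-4 \right)}\right)^{2} = \left(\left(\left(- \frac{431}{108} + 116\right) + 182\right) + 1\right)^{2} = \left(\left(\frac{12097}{108} + 182\right) + 1\right)^{2} = \left(\frac{31753}{108} + 1\right)^{2} = \left(\frac{31861}{108}\right)^{2} = \frac{1015123321}{11664}$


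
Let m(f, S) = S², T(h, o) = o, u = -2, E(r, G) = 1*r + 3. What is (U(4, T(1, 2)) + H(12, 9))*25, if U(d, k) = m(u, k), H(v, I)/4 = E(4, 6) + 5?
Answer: 1300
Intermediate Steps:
E(r, G) = 3 + r (E(r, G) = r + 3 = 3 + r)
H(v, I) = 48 (H(v, I) = 4*((3 + 4) + 5) = 4*(7 + 5) = 4*12 = 48)
U(d, k) = k²
(U(4, T(1, 2)) + H(12, 9))*25 = (2² + 48)*25 = (4 + 48)*25 = 52*25 = 1300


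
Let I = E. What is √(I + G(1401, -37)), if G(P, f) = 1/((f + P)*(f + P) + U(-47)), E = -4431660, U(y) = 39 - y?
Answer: I*√53084315426554122/109446 ≈ 2105.2*I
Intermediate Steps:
G(P, f) = 1/(86 + (P + f)²) (G(P, f) = 1/((f + P)*(f + P) + (39 - 1*(-47))) = 1/((P + f)*(P + f) + (39 + 47)) = 1/((P + f)² + 86) = 1/(86 + (P + f)²))
I = -4431660
√(I + G(1401, -37)) = √(-4431660 + 1/(86 + (1401 - 37)²)) = √(-4431660 + 1/(86 + 1364²)) = √(-4431660 + 1/(86 + 1860496)) = √(-4431660 + 1/1860582) = √(-8245466826119/1860582) = I*√53084315426554122/109446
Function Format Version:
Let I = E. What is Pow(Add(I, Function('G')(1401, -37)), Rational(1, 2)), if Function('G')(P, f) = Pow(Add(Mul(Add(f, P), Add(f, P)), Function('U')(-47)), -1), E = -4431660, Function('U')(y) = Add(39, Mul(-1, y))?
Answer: Mul(Rational(1, 109446), I, Pow(53084315426554122, Rational(1, 2))) ≈ Mul(2105.2, I)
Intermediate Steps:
Function('G')(P, f) = Pow(Add(86, Pow(Add(P, f), 2)), -1) (Function('G')(P, f) = Pow(Add(Mul(Add(f, P), Add(f, P)), Add(39, Mul(-1, -47))), -1) = Pow(Add(Mul(Add(P, f), Add(P, f)), Add(39, 47)), -1) = Pow(Add(Pow(Add(P, f), 2), 86), -1) = Pow(Add(86, Pow(Add(P, f), 2)), -1))
I = -4431660
Pow(Add(I, Function('G')(1401, -37)), Rational(1, 2)) = Pow(Add(-4431660, Pow(Add(86, Pow(Add(1401, -37), 2)), -1)), Rational(1, 2)) = Pow(Add(-4431660, Pow(Add(86, Pow(1364, 2)), -1)), Rational(1, 2)) = Pow(Add(-4431660, Pow(Add(86, 1860496), -1)), Rational(1, 2)) = Pow(Add(-4431660, Pow(1860582, -1)), Rational(1, 2)) = Pow(Add(-4431660, Rational(1, 1860582)), Rational(1, 2)) = Pow(Rational(-8245466826119, 1860582), Rational(1, 2)) = Mul(Rational(1, 109446), I, Pow(53084315426554122, Rational(1, 2)))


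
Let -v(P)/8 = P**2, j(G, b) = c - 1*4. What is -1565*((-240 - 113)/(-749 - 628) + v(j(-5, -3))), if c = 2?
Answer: 68407715/1377 ≈ 49679.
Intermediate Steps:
j(G, b) = -2 (j(G, b) = 2 - 1*4 = 2 - 4 = -2)
v(P) = -8*P**2
-1565*((-240 - 113)/(-749 - 628) + v(j(-5, -3))) = -1565*((-240 - 113)/(-749 - 628) - 8*(-2)**2) = -1565*(-353/(-1377) - 8*4) = -1565*(-353*(-1/1377) - 32) = -1565*(353/1377 - 32) = -1565*(-43711/1377) = 68407715/1377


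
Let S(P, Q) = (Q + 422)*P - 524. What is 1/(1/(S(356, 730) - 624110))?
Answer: -214522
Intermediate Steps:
S(P, Q) = -524 + P*(422 + Q) (S(P, Q) = (422 + Q)*P - 524 = P*(422 + Q) - 524 = -524 + P*(422 + Q))
1/(1/(S(356, 730) - 624110)) = 1/(1/((-524 + 422*356 + 356*730) - 624110)) = 1/(1/((-524 + 150232 + 259880) - 624110)) = 1/(1/(409588 - 624110)) = 1/(1/(-214522)) = 1/(-1/214522) = -214522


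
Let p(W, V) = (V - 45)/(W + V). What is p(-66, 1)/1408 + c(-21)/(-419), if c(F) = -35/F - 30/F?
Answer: -126401/18301920 ≈ -0.0069064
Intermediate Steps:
p(W, V) = (-45 + V)/(V + W)
c(F) = -65/F
p(-66, 1)/1408 + c(-21)/(-419) = ((-45 + 1)/(1 - 66))/1408 - 65/(-21)/(-419) = (-44/(-65))*(1/1408) - 65*(-1/21)*(-1/419) = -1/65*(-44)*(1/1408) + (65/21)*(-1/419) = (44/65)*(1/1408) - 65/8799 = 1/2080 - 65/8799 = -126401/18301920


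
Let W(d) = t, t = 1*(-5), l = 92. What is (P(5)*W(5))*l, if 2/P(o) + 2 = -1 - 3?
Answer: 460/3 ≈ 153.33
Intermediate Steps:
P(o) = -⅓ (P(o) = 2/(-2 + (-1 - 3)) = 2/(-2 - 4) = 2/(-6) = 2*(-⅙) = -⅓)
t = -5
W(d) = -5
(P(5)*W(5))*l = -⅓*(-5)*92 = (5/3)*92 = 460/3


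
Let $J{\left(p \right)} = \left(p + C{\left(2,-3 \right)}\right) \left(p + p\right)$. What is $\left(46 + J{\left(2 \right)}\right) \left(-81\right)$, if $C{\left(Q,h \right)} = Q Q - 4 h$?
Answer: $-9558$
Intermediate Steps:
$C{\left(Q,h \right)} = Q^{2} - 4 h$
$J{\left(p \right)} = 2 p \left(16 + p\right)$ ($J{\left(p \right)} = \left(p + \left(2^{2} - -12\right)\right) \left(p + p\right) = \left(p + \left(4 + 12\right)\right) 2 p = \left(p + 16\right) 2 p = \left(16 + p\right) 2 p = 2 p \left(16 + p\right)$)
$\left(46 + J{\left(2 \right)}\right) \left(-81\right) = \left(46 + 2 \cdot 2 \left(16 + 2\right)\right) \left(-81\right) = \left(46 + 2 \cdot 2 \cdot 18\right) \left(-81\right) = \left(46 + 72\right) \left(-81\right) = 118 \left(-81\right) = -9558$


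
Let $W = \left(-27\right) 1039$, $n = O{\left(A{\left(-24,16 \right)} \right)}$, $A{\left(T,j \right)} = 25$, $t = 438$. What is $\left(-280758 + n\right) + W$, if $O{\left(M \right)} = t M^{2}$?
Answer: $-35061$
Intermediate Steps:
$O{\left(M \right)} = 438 M^{2}$
$n = 273750$ ($n = 438 \cdot 25^{2} = 438 \cdot 625 = 273750$)
$W = -28053$
$\left(-280758 + n\right) + W = \left(-280758 + 273750\right) - 28053 = -7008 - 28053 = -35061$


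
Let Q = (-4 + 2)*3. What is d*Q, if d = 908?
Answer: -5448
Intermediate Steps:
Q = -6 (Q = -2*3 = -6)
d*Q = 908*(-6) = -5448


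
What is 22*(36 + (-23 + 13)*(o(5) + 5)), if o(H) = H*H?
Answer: -5808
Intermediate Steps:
o(H) = H**2
22*(36 + (-23 + 13)*(o(5) + 5)) = 22*(36 + (-23 + 13)*(5**2 + 5)) = 22*(36 - 10*(25 + 5)) = 22*(36 - 10*30) = 22*(36 - 300) = 22*(-264) = -5808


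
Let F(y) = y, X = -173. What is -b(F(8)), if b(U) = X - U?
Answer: 181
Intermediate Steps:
b(U) = -173 - U
-b(F(8)) = -(-173 - 1*8) = -(-173 - 8) = -1*(-181) = 181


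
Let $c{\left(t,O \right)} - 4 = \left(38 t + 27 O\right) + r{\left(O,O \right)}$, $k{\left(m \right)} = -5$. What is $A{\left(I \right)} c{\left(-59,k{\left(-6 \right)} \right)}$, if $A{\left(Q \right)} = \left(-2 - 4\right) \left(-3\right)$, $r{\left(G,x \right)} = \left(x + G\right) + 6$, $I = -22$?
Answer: $-42786$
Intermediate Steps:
$r{\left(G,x \right)} = 6 + G + x$ ($r{\left(G,x \right)} = \left(G + x\right) + 6 = 6 + G + x$)
$c{\left(t,O \right)} = 10 + 29 O + 38 t$ ($c{\left(t,O \right)} = 4 + \left(\left(38 t + 27 O\right) + \left(6 + O + O\right)\right) = 4 + \left(\left(27 O + 38 t\right) + \left(6 + 2 O\right)\right) = 4 + \left(6 + 29 O + 38 t\right) = 10 + 29 O + 38 t$)
$A{\left(Q \right)} = 18$ ($A{\left(Q \right)} = \left(-6\right) \left(-3\right) = 18$)
$A{\left(I \right)} c{\left(-59,k{\left(-6 \right)} \right)} = 18 \left(10 + 29 \left(-5\right) + 38 \left(-59\right)\right) = 18 \left(10 - 145 - 2242\right) = 18 \left(-2377\right) = -42786$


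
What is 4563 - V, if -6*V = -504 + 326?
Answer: 13600/3 ≈ 4533.3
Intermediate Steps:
V = 89/3 (V = -(-504 + 326)/6 = -1/6*(-178) = 89/3 ≈ 29.667)
4563 - V = 4563 - 1*89/3 = 4563 - 89/3 = 13600/3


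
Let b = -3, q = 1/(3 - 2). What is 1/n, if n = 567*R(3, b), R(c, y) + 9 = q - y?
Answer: -1/2835 ≈ -0.00035273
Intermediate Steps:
q = 1 (q = 1/1 = 1)
R(c, y) = -8 - y (R(c, y) = -9 + (1 - y) = -8 - y)
n = -2835 (n = 567*(-8 - 1*(-3)) = 567*(-8 + 3) = 567*(-5) = -2835)
1/n = 1/(-2835) = -1/2835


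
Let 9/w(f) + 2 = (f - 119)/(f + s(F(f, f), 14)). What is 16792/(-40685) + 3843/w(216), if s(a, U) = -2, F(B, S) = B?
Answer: -5753889333/8706590 ≈ -660.87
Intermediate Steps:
w(f) = 9/(-2 + (-119 + f)/(-2 + f)) (w(f) = 9/(-2 + (f - 119)/(f - 2)) = 9/(-2 + (-119 + f)/(-2 + f)))
16792/(-40685) + 3843/w(216) = 16792/(-40685) + 3843/((9*(2 - 1*216)/(115 + 216))) = 16792*(-1/40685) + 3843/((9*(2 - 216)/331)) = -16792/40685 + 3843/((9*(1/331)*(-214))) = -16792/40685 + 3843/(-1926/331) = -16792/40685 + 3843*(-331/1926) = -16792/40685 - 141337/214 = -5753889333/8706590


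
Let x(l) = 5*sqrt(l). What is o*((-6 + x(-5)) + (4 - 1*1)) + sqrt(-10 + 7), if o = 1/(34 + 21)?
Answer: -3/55 + I*sqrt(3) + I*sqrt(5)/11 ≈ -0.054545 + 1.9353*I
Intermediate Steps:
o = 1/55 ≈ 0.018182
o*((-6 + x(-5)) + (4 - 1*1)) + sqrt(-10 + 7) = ((-6 + 5*sqrt(-5)) + (4 - 1*1))/55 + sqrt(-10 + 7) = ((-6 + 5*(I*sqrt(5))) + (4 - 1))/55 + sqrt(-3) = ((-6 + 5*I*sqrt(5)) + 3)/55 + I*sqrt(3) = (-3 + 5*I*sqrt(5))/55 + I*sqrt(3) = (-3/55 + I*sqrt(5)/11) + I*sqrt(3) = -3/55 + I*sqrt(3) + I*sqrt(5)/11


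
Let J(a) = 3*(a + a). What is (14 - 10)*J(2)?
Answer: 48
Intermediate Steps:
J(a) = 6*a (J(a) = 3*(2*a) = 6*a)
(14 - 10)*J(2) = (14 - 10)*(6*2) = 4*12 = 48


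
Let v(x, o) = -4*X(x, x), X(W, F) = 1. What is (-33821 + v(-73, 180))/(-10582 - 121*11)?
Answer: 1025/361 ≈ 2.8393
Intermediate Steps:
v(x, o) = -4 (v(x, o) = -4*1 = -4)
(-33821 + v(-73, 180))/(-10582 - 121*11) = (-33821 - 4)/(-10582 - 121*11) = -33825/(-10582 - 1331) = -33825/(-11913) = -33825*(-1/11913) = 1025/361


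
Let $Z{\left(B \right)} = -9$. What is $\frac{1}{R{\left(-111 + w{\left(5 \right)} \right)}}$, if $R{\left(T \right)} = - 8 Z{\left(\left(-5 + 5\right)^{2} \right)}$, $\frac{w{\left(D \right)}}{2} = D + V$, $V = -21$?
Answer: $\frac{1}{72} \approx 0.013889$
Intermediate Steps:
$w{\left(D \right)} = -42 + 2 D$ ($w{\left(D \right)} = 2 \left(D - 21\right) = 2 \left(-21 + D\right) = -42 + 2 D$)
$R{\left(T \right)} = 72$ ($R{\left(T \right)} = \left(-8\right) \left(-9\right) = 72$)
$\frac{1}{R{\left(-111 + w{\left(5 \right)} \right)}} = \frac{1}{72}$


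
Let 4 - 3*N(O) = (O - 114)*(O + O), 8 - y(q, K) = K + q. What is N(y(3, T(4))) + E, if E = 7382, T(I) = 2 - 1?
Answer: 23030/3 ≈ 7676.7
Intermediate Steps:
T(I) = 1
y(q, K) = 8 - K - q (y(q, K) = 8 - (K + q) = 8 + (-K - q) = 8 - K - q)
N(O) = 4/3 - 2*O*(-114 + O)/3 (N(O) = 4/3 - (O - 114)*(O + O)/3 = 4/3 - (-114 + O)*2*O/3 = 4/3 - 2*O*(-114 + O)/3)
N(y(3, T(4))) + E = (4/3 + 76*(8 - 1*1 - 1*3) - 2*(8 - 1*1 - 1*3)²/3) + 7382 = (4/3 + 76*(8 - 1 - 3) - 2*(8 - 1 - 3)²/3) + 7382 = (4/3 + 76*4 - ⅔*4²) + 7382 = (4/3 + 304 - ⅔*16) + 7382 = (4/3 + 304 - 32/3) + 7382 = 884/3 + 7382 = 23030/3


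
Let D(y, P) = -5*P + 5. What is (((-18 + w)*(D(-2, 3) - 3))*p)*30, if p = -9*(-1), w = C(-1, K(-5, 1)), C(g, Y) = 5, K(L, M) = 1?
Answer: 45630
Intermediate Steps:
D(y, P) = 5 - 5*P
w = 5
p = 9
(((-18 + w)*(D(-2, 3) - 3))*p)*30 = (((-18 + 5)*((5 - 5*3) - 3))*9)*30 = (-13*((5 - 15) - 3)*9)*30 = (-13*(-10 - 3)*9)*30 = (-13*(-13)*9)*30 = (169*9)*30 = 1521*30 = 45630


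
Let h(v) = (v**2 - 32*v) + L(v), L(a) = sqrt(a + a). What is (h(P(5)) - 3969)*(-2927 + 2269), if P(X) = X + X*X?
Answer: 2651082 - 1316*sqrt(15) ≈ 2.6460e+6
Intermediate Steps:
L(a) = sqrt(2)*sqrt(a) (L(a) = sqrt(2*a) = sqrt(2)*sqrt(a))
P(X) = X + X**2
h(v) = v**2 - 32*v + sqrt(2)*sqrt(v) (h(v) = (v**2 - 32*v) + sqrt(2)*sqrt(v) = v**2 - 32*v + sqrt(2)*sqrt(v))
(h(P(5)) - 3969)*(-2927 + 2269) = (((5*(1 + 5))**2 - 160*(1 + 5) + sqrt(2)*sqrt(5*(1 + 5))) - 3969)*(-2927 + 2269) = (((5*6)**2 - 160*6 + sqrt(2)*sqrt(5*6)) - 3969)*(-658) = ((30**2 - 32*30 + sqrt(2)*sqrt(30)) - 3969)*(-658) = ((900 - 960 + 2*sqrt(15)) - 3969)*(-658) = ((-60 + 2*sqrt(15)) - 3969)*(-658) = (-4029 + 2*sqrt(15))*(-658) = 2651082 - 1316*sqrt(15)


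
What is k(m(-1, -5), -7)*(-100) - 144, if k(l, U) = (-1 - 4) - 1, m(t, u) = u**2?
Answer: 456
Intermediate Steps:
k(l, U) = -6 (k(l, U) = -5 - 1 = -6)
k(m(-1, -5), -7)*(-100) - 144 = -6*(-100) - 144 = 600 - 144 = 456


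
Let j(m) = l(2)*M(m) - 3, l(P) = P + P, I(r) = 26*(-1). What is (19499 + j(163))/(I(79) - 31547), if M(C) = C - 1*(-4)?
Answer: -20164/31573 ≈ -0.63865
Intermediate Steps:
I(r) = -26
l(P) = 2*P
M(C) = 4 + C (M(C) = C + 4 = 4 + C)
j(m) = 13 + 4*m (j(m) = (2*2)*(4 + m) - 3 = 4*(4 + m) - 3 = (16 + 4*m) - 3 = 13 + 4*m)
(19499 + j(163))/(I(79) - 31547) = (19499 + (13 + 4*163))/(-26 - 31547) = (19499 + (13 + 652))/(-31573) = (19499 + 665)*(-1/31573) = 20164*(-1/31573) = -20164/31573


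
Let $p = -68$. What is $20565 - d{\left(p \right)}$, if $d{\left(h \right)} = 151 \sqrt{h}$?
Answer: $20565 - 302 i \sqrt{17} \approx 20565.0 - 1245.2 i$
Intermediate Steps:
$20565 - d{\left(p \right)} = 20565 - 151 \sqrt{-68} = 20565 - 151 \cdot 2 i \sqrt{17} = 20565 - 302 i \sqrt{17}$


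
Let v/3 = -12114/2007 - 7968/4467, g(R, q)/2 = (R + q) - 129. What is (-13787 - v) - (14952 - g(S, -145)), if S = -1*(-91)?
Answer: -9656438489/332047 ≈ -29082.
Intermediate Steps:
S = 91
g(R, q) = -258 + 2*R + 2*q (g(R, q) = 2*((R + q) - 129) = 2*(-129 + R + q) = -258 + 2*R + 2*q)
v = -7789446/332047 (v = 3*(-12114/2007 - 7968/4467) = 3*(-12114*1/2007 - 7968*1/4467) = 3*(-1346/223 - 2656/1489) = 3*(-2596482/332047) = -7789446/332047 ≈ -23.459)
(-13787 - v) - (14952 - g(S, -145)) = (-13787 - 1*(-7789446/332047)) - (14952 - (-258 + 2*91 + 2*(-145))) = (-13787 + 7789446/332047) - (14952 - (-258 + 182 - 290)) = -4570142543/332047 - (14952 - 1*(-366)) = -4570142543/332047 - (14952 + 366) = -4570142543/332047 - 1*15318 = -4570142543/332047 - 15318 = -9656438489/332047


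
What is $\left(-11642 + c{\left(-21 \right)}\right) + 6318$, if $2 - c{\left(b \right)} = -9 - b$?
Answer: $-5334$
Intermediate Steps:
$c{\left(b \right)} = 11 + b$ ($c{\left(b \right)} = 2 - \left(-9 - b\right) = 2 + \left(9 + b\right) = 11 + b$)
$\left(-11642 + c{\left(-21 \right)}\right) + 6318 = \left(-11642 + \left(11 - 21\right)\right) + 6318 = \left(-11642 - 10\right) + 6318 = -11652 + 6318 = -5334$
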